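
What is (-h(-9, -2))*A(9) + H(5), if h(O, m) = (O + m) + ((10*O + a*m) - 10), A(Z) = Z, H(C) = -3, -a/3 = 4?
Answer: 780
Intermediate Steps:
a = -12 (a = -3*4 = -12)
h(O, m) = -10 - 11*m + 11*O (h(O, m) = (O + m) + ((10*O - 12*m) - 10) = (O + m) + ((-12*m + 10*O) - 10) = (O + m) + (-10 - 12*m + 10*O) = -10 - 11*m + 11*O)
(-h(-9, -2))*A(9) + H(5) = -(-10 - 11*(-2) + 11*(-9))*9 - 3 = -(-10 + 22 - 99)*9 - 3 = -1*(-87)*9 - 3 = 87*9 - 3 = 783 - 3 = 780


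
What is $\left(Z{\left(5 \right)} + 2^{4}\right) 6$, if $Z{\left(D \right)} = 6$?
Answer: $132$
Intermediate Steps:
$\left(Z{\left(5 \right)} + 2^{4}\right) 6 = \left(6 + 2^{4}\right) 6 = \left(6 + 16\right) 6 = 22 \cdot 6 = 132$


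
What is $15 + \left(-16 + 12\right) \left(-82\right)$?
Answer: $343$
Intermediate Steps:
$15 + \left(-16 + 12\right) \left(-82\right) = 15 - -328 = 15 + 328 = 343$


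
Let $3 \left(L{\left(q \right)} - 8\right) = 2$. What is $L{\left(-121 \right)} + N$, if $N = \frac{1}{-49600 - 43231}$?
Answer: $\frac{2413603}{278493} \approx 8.6667$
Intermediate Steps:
$N = - \frac{1}{92831}$ ($N = \frac{1}{-92831} = - \frac{1}{92831} \approx -1.0772 \cdot 10^{-5}$)
$L{\left(q \right)} = \frac{26}{3}$ ($L{\left(q \right)} = 8 + \frac{1}{3} \cdot 2 = 8 + \frac{2}{3} = \frac{26}{3}$)
$L{\left(-121 \right)} + N = \frac{26}{3} - \frac{1}{92831} = \frac{2413603}{278493}$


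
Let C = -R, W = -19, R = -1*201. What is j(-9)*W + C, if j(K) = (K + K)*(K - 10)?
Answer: -6297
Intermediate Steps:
R = -201
C = 201 (C = -1*(-201) = 201)
j(K) = 2*K*(-10 + K) (j(K) = (2*K)*(-10 + K) = 2*K*(-10 + K))
j(-9)*W + C = (2*(-9)*(-10 - 9))*(-19) + 201 = (2*(-9)*(-19))*(-19) + 201 = 342*(-19) + 201 = -6498 + 201 = -6297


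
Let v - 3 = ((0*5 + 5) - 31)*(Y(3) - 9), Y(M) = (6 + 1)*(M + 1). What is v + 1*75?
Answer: -416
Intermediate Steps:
Y(M) = 7 + 7*M (Y(M) = 7*(1 + M) = 7 + 7*M)
v = -491 (v = 3 + ((0*5 + 5) - 31)*((7 + 7*3) - 9) = 3 + ((0 + 5) - 31)*((7 + 21) - 9) = 3 + (5 - 31)*(28 - 9) = 3 - 26*19 = 3 - 494 = -491)
v + 1*75 = -491 + 1*75 = -491 + 75 = -416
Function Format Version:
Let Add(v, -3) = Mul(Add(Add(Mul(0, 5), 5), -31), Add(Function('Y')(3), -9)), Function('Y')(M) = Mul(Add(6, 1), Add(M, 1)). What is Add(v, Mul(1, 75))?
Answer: -416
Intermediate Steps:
Function('Y')(M) = Add(7, Mul(7, M)) (Function('Y')(M) = Mul(7, Add(1, M)) = Add(7, Mul(7, M)))
v = -491 (v = Add(3, Mul(Add(Add(Mul(0, 5), 5), -31), Add(Add(7, Mul(7, 3)), -9))) = Add(3, Mul(Add(Add(0, 5), -31), Add(Add(7, 21), -9))) = Add(3, Mul(Add(5, -31), Add(28, -9))) = Add(3, Mul(-26, 19)) = Add(3, -494) = -491)
Add(v, Mul(1, 75)) = Add(-491, Mul(1, 75)) = Add(-491, 75) = -416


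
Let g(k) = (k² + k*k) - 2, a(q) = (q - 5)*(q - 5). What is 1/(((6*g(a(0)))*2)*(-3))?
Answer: -1/44928 ≈ -2.2258e-5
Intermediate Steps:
a(q) = (-5 + q)² (a(q) = (-5 + q)*(-5 + q) = (-5 + q)²)
g(k) = -2 + 2*k² (g(k) = (k² + k²) - 2 = 2*k² - 2 = -2 + 2*k²)
1/(((6*g(a(0)))*2)*(-3)) = 1/(((6*(-2 + 2*((-5 + 0)²)²))*2)*(-3)) = 1/(((6*(-2 + 2*((-5)²)²))*2)*(-3)) = 1/(((6*(-2 + 2*25²))*2)*(-3)) = 1/(((6*(-2 + 2*625))*2)*(-3)) = 1/(((6*(-2 + 1250))*2)*(-3)) = 1/(((6*1248)*2)*(-3)) = 1/((7488*2)*(-3)) = 1/(14976*(-3)) = 1/(-44928) = -1/44928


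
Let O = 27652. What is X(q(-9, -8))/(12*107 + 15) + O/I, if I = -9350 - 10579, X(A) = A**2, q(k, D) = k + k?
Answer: -9820984/8629257 ≈ -1.1381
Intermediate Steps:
q(k, D) = 2*k
I = -19929
X(q(-9, -8))/(12*107 + 15) + O/I = (2*(-9))**2/(12*107 + 15) + 27652/(-19929) = (-18)**2/(1284 + 15) + 27652*(-1/19929) = 324/1299 - 27652/19929 = 324*(1/1299) - 27652/19929 = 108/433 - 27652/19929 = -9820984/8629257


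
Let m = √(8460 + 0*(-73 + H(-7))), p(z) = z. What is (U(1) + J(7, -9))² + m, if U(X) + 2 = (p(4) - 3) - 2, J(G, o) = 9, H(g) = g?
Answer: 36 + 6*√235 ≈ 127.98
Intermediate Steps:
U(X) = -3 (U(X) = -2 + ((4 - 3) - 2) = -2 + (1 - 2) = -2 - 1 = -3)
m = 6*√235 (m = √(8460 + 0*(-73 - 7)) = √(8460 + 0*(-80)) = √(8460 + 0) = √8460 = 6*√235 ≈ 91.978)
(U(1) + J(7, -9))² + m = (-3 + 9)² + 6*√235 = 6² + 6*√235 = 36 + 6*√235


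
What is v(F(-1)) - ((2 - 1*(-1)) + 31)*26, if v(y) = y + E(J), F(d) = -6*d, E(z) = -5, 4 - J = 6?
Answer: -883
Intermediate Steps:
J = -2 (J = 4 - 1*6 = 4 - 6 = -2)
v(y) = -5 + y (v(y) = y - 5 = -5 + y)
v(F(-1)) - ((2 - 1*(-1)) + 31)*26 = (-5 - 6*(-1)) - ((2 - 1*(-1)) + 31)*26 = (-5 + 6) - ((2 + 1) + 31)*26 = 1 - (3 + 31)*26 = 1 - 34*26 = 1 - 1*884 = 1 - 884 = -883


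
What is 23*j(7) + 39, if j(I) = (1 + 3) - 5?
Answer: 16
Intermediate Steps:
j(I) = -1 (j(I) = 4 - 5 = -1)
23*j(7) + 39 = 23*(-1) + 39 = -23 + 39 = 16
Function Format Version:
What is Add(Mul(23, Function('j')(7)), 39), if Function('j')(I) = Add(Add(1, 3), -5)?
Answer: 16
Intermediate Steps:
Function('j')(I) = -1 (Function('j')(I) = Add(4, -5) = -1)
Add(Mul(23, Function('j')(7)), 39) = Add(Mul(23, -1), 39) = Add(-23, 39) = 16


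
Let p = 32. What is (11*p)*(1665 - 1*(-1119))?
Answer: 979968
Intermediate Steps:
(11*p)*(1665 - 1*(-1119)) = (11*32)*(1665 - 1*(-1119)) = 352*(1665 + 1119) = 352*2784 = 979968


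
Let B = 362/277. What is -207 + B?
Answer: -56977/277 ≈ -205.69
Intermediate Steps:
B = 362/277 (B = 362*(1/277) = 362/277 ≈ 1.3069)
-207 + B = -207 + 362/277 = -56977/277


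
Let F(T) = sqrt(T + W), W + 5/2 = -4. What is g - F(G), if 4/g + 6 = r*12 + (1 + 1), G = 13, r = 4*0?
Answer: -1 - sqrt(26)/2 ≈ -3.5495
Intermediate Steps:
W = -13/2 (W = -5/2 - 4 = -13/2 ≈ -6.5000)
r = 0
F(T) = sqrt(-13/2 + T) (F(T) = sqrt(T - 13/2) = sqrt(-13/2 + T))
g = -1 (g = 4/(-6 + (0*12 + (1 + 1))) = 4/(-6 + (0 + 2)) = 4/(-6 + 2) = 4/(-4) = 4*(-1/4) = -1)
g - F(G) = -1 - sqrt(-26 + 4*13)/2 = -1 - sqrt(-26 + 52)/2 = -1 - sqrt(26)/2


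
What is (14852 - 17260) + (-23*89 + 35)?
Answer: -4420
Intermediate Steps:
(14852 - 17260) + (-23*89 + 35) = -2408 + (-2047 + 35) = -2408 - 2012 = -4420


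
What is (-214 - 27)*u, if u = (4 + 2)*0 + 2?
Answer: -482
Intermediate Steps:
u = 2 (u = 6*0 + 2 = 0 + 2 = 2)
(-214 - 27)*u = (-214 - 27)*2 = -241*2 = -482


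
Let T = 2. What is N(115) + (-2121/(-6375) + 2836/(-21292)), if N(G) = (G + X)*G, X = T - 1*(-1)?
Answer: 153497615486/11311375 ≈ 13570.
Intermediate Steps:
X = 3 (X = 2 - 1*(-1) = 2 + 1 = 3)
N(G) = G*(3 + G) (N(G) = (G + 3)*G = (3 + G)*G = G*(3 + G))
N(115) + (-2121/(-6375) + 2836/(-21292)) = 115*(3 + 115) + (-2121/(-6375) + 2836/(-21292)) = 115*118 + (-2121*(-1/6375) + 2836*(-1/21292)) = 13570 + (707/2125 - 709/5323) = 13570 + 2256736/11311375 = 153497615486/11311375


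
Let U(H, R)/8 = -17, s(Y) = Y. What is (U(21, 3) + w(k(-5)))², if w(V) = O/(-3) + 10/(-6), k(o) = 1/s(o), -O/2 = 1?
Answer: 18769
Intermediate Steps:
O = -2 (O = -2*1 = -2)
U(H, R) = -136 (U(H, R) = 8*(-17) = -136)
k(o) = 1/o
w(V) = -1 (w(V) = -2/(-3) + 10/(-6) = -2*(-⅓) + 10*(-⅙) = ⅔ - 5/3 = -1)
(U(21, 3) + w(k(-5)))² = (-136 - 1)² = (-137)² = 18769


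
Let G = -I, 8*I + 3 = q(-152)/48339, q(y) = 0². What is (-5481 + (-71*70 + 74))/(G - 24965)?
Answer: 83016/199717 ≈ 0.41567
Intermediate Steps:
q(y) = 0
I = -3/8 (I = -3/8 + (0/48339)/8 = -3/8 + (0*(1/48339))/8 = -3/8 + (⅛)*0 = -3/8 + 0 = -3/8 ≈ -0.37500)
G = 3/8 (G = -1*(-3/8) = 3/8 ≈ 0.37500)
(-5481 + (-71*70 + 74))/(G - 24965) = (-5481 + (-71*70 + 74))/(3/8 - 24965) = (-5481 + (-4970 + 74))/(-199717/8) = (-5481 - 4896)*(-8/199717) = -10377*(-8/199717) = 83016/199717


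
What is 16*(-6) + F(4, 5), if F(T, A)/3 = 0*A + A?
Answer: -81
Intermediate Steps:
F(T, A) = 3*A (F(T, A) = 3*(0*A + A) = 3*(0 + A) = 3*A)
16*(-6) + F(4, 5) = 16*(-6) + 3*5 = -96 + 15 = -81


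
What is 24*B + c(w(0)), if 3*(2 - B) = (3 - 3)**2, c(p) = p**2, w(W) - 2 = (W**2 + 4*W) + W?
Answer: 52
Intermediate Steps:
w(W) = 2 + W**2 + 5*W (w(W) = 2 + ((W**2 + 4*W) + W) = 2 + (W**2 + 5*W) = 2 + W**2 + 5*W)
B = 2 (B = 2 - (3 - 3)**2/3 = 2 - 1/3*0**2 = 2 - 1/3*0 = 2 + 0 = 2)
24*B + c(w(0)) = 24*2 + (2 + 0**2 + 5*0)**2 = 48 + (2 + 0 + 0)**2 = 48 + 2**2 = 48 + 4 = 52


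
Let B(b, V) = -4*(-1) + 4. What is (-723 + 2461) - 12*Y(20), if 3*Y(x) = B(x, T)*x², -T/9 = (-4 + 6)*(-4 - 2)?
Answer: -11062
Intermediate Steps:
T = 108 (T = -9*(-4 + 6)*(-4 - 2) = -18*(-6) = -9*(-12) = 108)
B(b, V) = 8 (B(b, V) = 4 + 4 = 8)
Y(x) = 8*x²/3 (Y(x) = (8*x²)/3 = 8*x²/3)
(-723 + 2461) - 12*Y(20) = (-723 + 2461) - 32*20² = 1738 - 32*400 = 1738 - 12*3200/3 = 1738 - 12800 = -11062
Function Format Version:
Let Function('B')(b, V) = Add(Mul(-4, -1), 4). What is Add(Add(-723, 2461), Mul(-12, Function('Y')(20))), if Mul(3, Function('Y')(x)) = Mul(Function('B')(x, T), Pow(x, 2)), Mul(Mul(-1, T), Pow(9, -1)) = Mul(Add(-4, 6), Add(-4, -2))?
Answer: -11062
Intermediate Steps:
T = 108 (T = Mul(-9, Mul(Add(-4, 6), Add(-4, -2))) = Mul(-9, Mul(2, -6)) = Mul(-9, -12) = 108)
Function('B')(b, V) = 8 (Function('B')(b, V) = Add(4, 4) = 8)
Function('Y')(x) = Mul(Rational(8, 3), Pow(x, 2)) (Function('Y')(x) = Mul(Rational(1, 3), Mul(8, Pow(x, 2))) = Mul(Rational(8, 3), Pow(x, 2)))
Add(Add(-723, 2461), Mul(-12, Function('Y')(20))) = Add(Add(-723, 2461), Mul(-12, Mul(Rational(8, 3), Pow(20, 2)))) = Add(1738, Mul(-12, Mul(Rational(8, 3), 400))) = Add(1738, Mul(-12, Rational(3200, 3))) = Add(1738, -12800) = -11062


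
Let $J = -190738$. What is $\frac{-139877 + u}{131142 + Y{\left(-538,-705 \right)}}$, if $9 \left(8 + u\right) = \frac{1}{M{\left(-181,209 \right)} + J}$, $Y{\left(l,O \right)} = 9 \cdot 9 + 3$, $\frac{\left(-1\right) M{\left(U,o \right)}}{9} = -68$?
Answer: $- \frac{239361979591}{224545270284} \approx -1.066$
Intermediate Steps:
$M{\left(U,o \right)} = 612$ ($M{\left(U,o \right)} = \left(-9\right) \left(-68\right) = 612$)
$Y{\left(l,O \right)} = 84$ ($Y{\left(l,O \right)} = 81 + 3 = 84$)
$u = - \frac{13689073}{1711134}$ ($u = -8 + \frac{1}{9 \left(612 - 190738\right)} = -8 + \frac{1}{9 \left(-190126\right)} = -8 + \frac{1}{9} \left(- \frac{1}{190126}\right) = -8 - \frac{1}{1711134} = - \frac{13689073}{1711134} \approx -8.0$)
$\frac{-139877 + u}{131142 + Y{\left(-538,-705 \right)}} = \frac{-139877 - \frac{13689073}{1711134}}{131142 + 84} = - \frac{239361979591}{1711134 \cdot 131226} = \left(- \frac{239361979591}{1711134}\right) \frac{1}{131226} = - \frac{239361979591}{224545270284}$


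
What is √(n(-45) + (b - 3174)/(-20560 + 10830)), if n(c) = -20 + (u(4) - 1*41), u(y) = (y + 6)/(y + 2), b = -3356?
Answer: I*√499834965/2919 ≈ 7.6591*I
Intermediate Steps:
u(y) = (6 + y)/(2 + y)
n(c) = -178/3 (n(c) = -20 + ((6 + 4)/(2 + 4) - 1*41) = -20 + (10/6 - 41) = -20 + ((⅙)*10 - 41) = -20 + (5/3 - 41) = -20 - 118/3 = -178/3)
√(n(-45) + (b - 3174)/(-20560 + 10830)) = √(-178/3 + (-3356 - 3174)/(-20560 + 10830)) = √(-178/3 - 6530/(-9730)) = √(-178/3 - 6530*(-1/9730)) = √(-178/3 + 653/973) = √(-171235/2919) = I*√499834965/2919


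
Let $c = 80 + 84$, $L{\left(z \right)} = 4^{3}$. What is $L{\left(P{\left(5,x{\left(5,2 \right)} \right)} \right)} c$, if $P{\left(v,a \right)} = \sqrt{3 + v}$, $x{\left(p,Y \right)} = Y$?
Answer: $10496$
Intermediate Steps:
$L{\left(z \right)} = 64$
$c = 164$
$L{\left(P{\left(5,x{\left(5,2 \right)} \right)} \right)} c = 64 \cdot 164 = 10496$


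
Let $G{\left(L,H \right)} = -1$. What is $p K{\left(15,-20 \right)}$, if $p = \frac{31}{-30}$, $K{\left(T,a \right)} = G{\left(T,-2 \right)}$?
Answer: $\frac{31}{30} \approx 1.0333$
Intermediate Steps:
$K{\left(T,a \right)} = -1$
$p = - \frac{31}{30}$ ($p = 31 \left(- \frac{1}{30}\right) = - \frac{31}{30} \approx -1.0333$)
$p K{\left(15,-20 \right)} = \left(- \frac{31}{30}\right) \left(-1\right) = \frac{31}{30}$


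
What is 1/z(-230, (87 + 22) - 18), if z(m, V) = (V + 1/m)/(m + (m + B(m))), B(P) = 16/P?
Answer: -105816/20929 ≈ -5.0560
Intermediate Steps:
z(m, V) = (V + 1/m)/(2*m + 16/m) (z(m, V) = (V + 1/m)/(m + (m + 16/m)) = (V + 1/m)/(2*m + 16/m))
1/z(-230, (87 + 22) - 18) = 1/((1 + ((87 + 22) - 18)*(-230))/(2*(8 + (-230)²))) = 1/((1 + (109 - 18)*(-230))/(2*(8 + 52900))) = 1/((½)*(1 + 91*(-230))/52908) = 1/((½)*(1/52908)*(1 - 20930)) = 1/((½)*(1/52908)*(-20929)) = 1/(-20929/105816) = -105816/20929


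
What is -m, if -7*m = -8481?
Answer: -8481/7 ≈ -1211.6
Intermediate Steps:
m = 8481/7 (m = -⅐*(-8481) = 8481/7 ≈ 1211.6)
-m = -1*8481/7 = -8481/7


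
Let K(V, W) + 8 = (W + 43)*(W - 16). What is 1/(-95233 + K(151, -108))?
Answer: -1/87181 ≈ -1.1470e-5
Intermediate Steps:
K(V, W) = -8 + (-16 + W)*(43 + W) (K(V, W) = -8 + (W + 43)*(W - 16) = -8 + (43 + W)*(-16 + W) = -8 + (-16 + W)*(43 + W))
1/(-95233 + K(151, -108)) = 1/(-95233 + (-696 + (-108)² + 27*(-108))) = 1/(-95233 + (-696 + 11664 - 2916)) = 1/(-95233 + 8052) = 1/(-87181) = -1/87181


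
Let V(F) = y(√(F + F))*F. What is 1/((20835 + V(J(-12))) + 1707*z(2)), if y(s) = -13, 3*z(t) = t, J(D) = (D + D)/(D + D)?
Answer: 1/21960 ≈ 4.5537e-5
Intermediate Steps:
J(D) = 1 (J(D) = (2*D)/((2*D)) = (2*D)*(1/(2*D)) = 1)
z(t) = t/3
V(F) = -13*F
1/((20835 + V(J(-12))) + 1707*z(2)) = 1/((20835 - 13*1) + 1707*((⅓)*2)) = 1/((20835 - 13) + 1707*(⅔)) = 1/(20822 + 1138) = 1/21960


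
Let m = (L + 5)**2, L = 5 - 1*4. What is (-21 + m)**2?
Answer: 225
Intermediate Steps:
L = 1 (L = 5 - 4 = 1)
m = 36 (m = (1 + 5)**2 = 6**2 = 36)
(-21 + m)**2 = (-21 + 36)**2 = 15**2 = 225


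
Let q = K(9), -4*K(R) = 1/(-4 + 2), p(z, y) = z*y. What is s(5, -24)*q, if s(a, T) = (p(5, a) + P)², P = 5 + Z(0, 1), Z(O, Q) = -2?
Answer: 98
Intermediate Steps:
p(z, y) = y*z
P = 3 (P = 5 - 2 = 3)
K(R) = ⅛ (K(R) = -1/(4*(-4 + 2)) = -¼/(-2) = -¼*(-½) = ⅛)
s(a, T) = (3 + 5*a)² (s(a, T) = (a*5 + 3)² = (5*a + 3)² = (3 + 5*a)²)
q = ⅛ ≈ 0.12500
s(5, -24)*q = (3 + 5*5)²*(⅛) = (3 + 25)²*(⅛) = 28²*(⅛) = 784*(⅛) = 98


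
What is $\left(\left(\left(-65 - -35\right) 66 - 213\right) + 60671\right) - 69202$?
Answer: $-10724$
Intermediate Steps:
$\left(\left(\left(-65 - -35\right) 66 - 213\right) + 60671\right) - 69202 = \left(\left(\left(-65 + 35\right) 66 - 213\right) + 60671\right) - 69202 = \left(\left(\left(-30\right) 66 - 213\right) + 60671\right) - 69202 = \left(\left(-1980 - 213\right) + 60671\right) - 69202 = \left(-2193 + 60671\right) - 69202 = 58478 - 69202 = -10724$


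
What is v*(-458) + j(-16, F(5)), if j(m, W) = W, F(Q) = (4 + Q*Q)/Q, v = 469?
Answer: -1073981/5 ≈ -2.1480e+5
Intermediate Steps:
F(Q) = (4 + Q²)/Q
v*(-458) + j(-16, F(5)) = 469*(-458) + (5 + 4/5) = -214802 + (5 + 4*(⅕)) = -214802 + (5 + ⅘) = -214802 + 29/5 = -1073981/5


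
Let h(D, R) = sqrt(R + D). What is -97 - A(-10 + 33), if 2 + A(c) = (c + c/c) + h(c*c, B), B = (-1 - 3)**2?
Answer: -119 - sqrt(545) ≈ -142.35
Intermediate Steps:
B = 16 (B = (-4)**2 = 16)
h(D, R) = sqrt(D + R)
A(c) = -1 + c + sqrt(16 + c**2) (A(c) = -2 + ((c + c/c) + sqrt(c*c + 16)) = -2 + ((c + 1) + sqrt(c**2 + 16)) = -2 + ((1 + c) + sqrt(16 + c**2)) = -2 + (1 + c + sqrt(16 + c**2)) = -1 + c + sqrt(16 + c**2))
-97 - A(-10 + 33) = -97 - (-1 + (-10 + 33) + sqrt(16 + (-10 + 33)**2)) = -97 - (-1 + 23 + sqrt(16 + 23**2)) = -97 - (-1 + 23 + sqrt(16 + 529)) = -97 - (-1 + 23 + sqrt(545)) = -97 - (22 + sqrt(545)) = -97 + (-22 - sqrt(545)) = -119 - sqrt(545)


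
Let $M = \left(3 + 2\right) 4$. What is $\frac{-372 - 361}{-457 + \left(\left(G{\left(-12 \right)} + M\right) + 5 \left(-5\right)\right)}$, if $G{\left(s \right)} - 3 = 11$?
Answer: $\frac{733}{448} \approx 1.6362$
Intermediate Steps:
$M = 20$ ($M = 5 \cdot 4 = 20$)
$G{\left(s \right)} = 14$ ($G{\left(s \right)} = 3 + 11 = 14$)
$\frac{-372 - 361}{-457 + \left(\left(G{\left(-12 \right)} + M\right) + 5 \left(-5\right)\right)} = \frac{-372 - 361}{-457 + \left(\left(14 + 20\right) + 5 \left(-5\right)\right)} = - \frac{733}{-457 + \left(34 - 25\right)} = - \frac{733}{-457 + 9} = - \frac{733}{-448} = \left(-733\right) \left(- \frac{1}{448}\right) = \frac{733}{448}$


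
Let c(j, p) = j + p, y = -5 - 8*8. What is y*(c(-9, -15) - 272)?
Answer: 20424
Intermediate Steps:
y = -69 (y = -5 - 64 = -69)
y*(c(-9, -15) - 272) = -69*((-9 - 15) - 272) = -69*(-24 - 272) = -69*(-296) = 20424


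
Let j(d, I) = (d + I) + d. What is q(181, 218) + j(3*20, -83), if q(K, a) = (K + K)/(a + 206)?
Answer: 8025/212 ≈ 37.854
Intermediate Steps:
j(d, I) = I + 2*d (j(d, I) = (I + d) + d = I + 2*d)
q(K, a) = 2*K/(206 + a) (q(K, a) = (2*K)/(206 + a) = 2*K/(206 + a))
q(181, 218) + j(3*20, -83) = 2*181/(206 + 218) + (-83 + 2*(3*20)) = 2*181/424 + (-83 + 2*60) = 2*181*(1/424) + (-83 + 120) = 181/212 + 37 = 8025/212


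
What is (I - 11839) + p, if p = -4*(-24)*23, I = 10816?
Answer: 1185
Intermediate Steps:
p = 2208 (p = 96*23 = 2208)
(I - 11839) + p = (10816 - 11839) + 2208 = -1023 + 2208 = 1185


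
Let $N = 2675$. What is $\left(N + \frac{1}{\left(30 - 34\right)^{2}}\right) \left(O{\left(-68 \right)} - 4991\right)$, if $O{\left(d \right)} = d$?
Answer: $- \frac{216530259}{16} \approx -1.3533 \cdot 10^{7}$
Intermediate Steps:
$\left(N + \frac{1}{\left(30 - 34\right)^{2}}\right) \left(O{\left(-68 \right)} - 4991\right) = \left(2675 + \frac{1}{\left(30 - 34\right)^{2}}\right) \left(-68 - 4991\right) = \left(2675 + \frac{1}{\left(-4\right)^{2}}\right) \left(-5059\right) = \left(2675 + \frac{1}{16}\right) \left(-5059\right) = \frac{42801}{16} \left(-5059\right) = - \frac{216530259}{16}$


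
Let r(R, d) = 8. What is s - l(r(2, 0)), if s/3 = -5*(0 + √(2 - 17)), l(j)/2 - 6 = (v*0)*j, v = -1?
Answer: -12 - 15*I*√15 ≈ -12.0 - 58.095*I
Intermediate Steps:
l(j) = 12 (l(j) = 12 + 2*((-1*0)*j) = 12 + 2*(0*j) = 12 + 2*0 = 12 + 0 = 12)
s = -15*I*√15 (s = 3*(-5*(0 + √(2 - 17))) = 3*(-5*(0 + √(-15))) = 3*(-5*(0 + I*√15)) = 3*(-5*I*√15) = -15*I*√15 ≈ -58.095*I)
s - l(r(2, 0)) = -15*I*√15 - 1*12 = -15*I*√15 - 12 = -12 - 15*I*√15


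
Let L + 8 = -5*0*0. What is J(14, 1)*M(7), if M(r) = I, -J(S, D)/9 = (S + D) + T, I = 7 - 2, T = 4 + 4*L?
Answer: 585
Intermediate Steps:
L = -8 (L = -8 - 5*0*0 = -8 + 0*0 = -8 + 0 = -8)
T = -28 (T = 4 + 4*(-8) = 4 - 32 = -28)
I = 5
J(S, D) = 252 - 9*D - 9*S (J(S, D) = -9*((S + D) - 28) = -9*((D + S) - 28) = -9*(-28 + D + S) = 252 - 9*D - 9*S)
M(r) = 5
J(14, 1)*M(7) = (252 - 9*1 - 9*14)*5 = (252 - 9 - 126)*5 = 117*5 = 585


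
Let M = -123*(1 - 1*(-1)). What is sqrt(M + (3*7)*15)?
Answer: sqrt(69) ≈ 8.3066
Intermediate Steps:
M = -246 (M = -123*(1 + 1) = -123*2 = -246)
sqrt(M + (3*7)*15) = sqrt(-246 + (3*7)*15) = sqrt(-246 + 21*15) = sqrt(-246 + 315) = sqrt(69)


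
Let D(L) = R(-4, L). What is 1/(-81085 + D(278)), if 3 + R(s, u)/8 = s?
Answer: -1/81141 ≈ -1.2324e-5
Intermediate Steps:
R(s, u) = -24 + 8*s
D(L) = -56 (D(L) = -24 + 8*(-4) = -24 - 32 = -56)
1/(-81085 + D(278)) = 1/(-81085 - 56) = 1/(-81141) = -1/81141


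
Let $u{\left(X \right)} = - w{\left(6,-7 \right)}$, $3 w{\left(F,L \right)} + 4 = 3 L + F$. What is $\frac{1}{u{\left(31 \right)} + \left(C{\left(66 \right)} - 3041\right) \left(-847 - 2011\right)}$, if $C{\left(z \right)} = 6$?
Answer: $\frac{3}{26022109} \approx 1.1529 \cdot 10^{-7}$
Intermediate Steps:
$w{\left(F,L \right)} = - \frac{4}{3} + L + \frac{F}{3}$ ($w{\left(F,L \right)} = - \frac{4}{3} + \frac{3 L + F}{3} = - \frac{4}{3} + \frac{F + 3 L}{3} = - \frac{4}{3} + \left(L + \frac{F}{3}\right) = - \frac{4}{3} + L + \frac{F}{3}$)
$u{\left(X \right)} = \frac{19}{3}$ ($u{\left(X \right)} = - (- \frac{4}{3} - 7 + \frac{1}{3} \cdot 6) = - (- \frac{4}{3} - 7 + 2) = \left(-1\right) \left(- \frac{19}{3}\right) = \frac{19}{3}$)
$\frac{1}{u{\left(31 \right)} + \left(C{\left(66 \right)} - 3041\right) \left(-847 - 2011\right)} = \frac{1}{\frac{19}{3} + \left(6 - 3041\right) \left(-847 - 2011\right)} = \frac{1}{\frac{19}{3} + \left(6 - 3041\right) \left(-2858\right)} = \frac{1}{\frac{19}{3} - -8674030} = \frac{1}{\frac{19}{3} + 8674030} = \frac{1}{\frac{26022109}{3}} = \frac{3}{26022109}$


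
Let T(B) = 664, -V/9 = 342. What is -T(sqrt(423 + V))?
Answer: -664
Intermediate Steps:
V = -3078 (V = -9*342 = -3078)
-T(sqrt(423 + V)) = -1*664 = -664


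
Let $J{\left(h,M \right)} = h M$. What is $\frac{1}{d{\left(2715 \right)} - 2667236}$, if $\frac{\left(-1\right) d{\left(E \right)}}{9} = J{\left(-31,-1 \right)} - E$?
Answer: $- \frac{1}{2643080} \approx -3.7835 \cdot 10^{-7}$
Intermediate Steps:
$J{\left(h,M \right)} = M h$
$d{\left(E \right)} = -279 + 9 E$ ($d{\left(E \right)} = - 9 \left(\left(-1\right) \left(-31\right) - E\right) = - 9 \left(31 - E\right) = -279 + 9 E$)
$\frac{1}{d{\left(2715 \right)} - 2667236} = \frac{1}{\left(-279 + 9 \cdot 2715\right) - 2667236} = \frac{1}{\left(-279 + 24435\right) - 2667236} = \frac{1}{24156 - 2667236} = \frac{1}{-2643080} = - \frac{1}{2643080}$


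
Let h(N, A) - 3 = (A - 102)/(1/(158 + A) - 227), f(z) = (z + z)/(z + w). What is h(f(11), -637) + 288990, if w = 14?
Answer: 31423718843/108734 ≈ 2.8900e+5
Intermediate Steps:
f(z) = 2*z/(14 + z) (f(z) = (z + z)/(z + 14) = (2*z)/(14 + z) = 2*z/(14 + z))
h(N, A) = 3 + (-102 + A)/(-227 + 1/(158 + A)) (h(N, A) = 3 + (A - 102)/(1/(158 + A) - 227) = 3 + (-102 + A)/(-227 + 1/(158 + A)))
h(f(11), -637) + 288990 = (123711 - 1*(-637)² + 625*(-637))/(35865 + 227*(-637)) + 288990 = (123711 - 1*405769 - 398125)/(35865 - 144599) + 288990 = (123711 - 405769 - 398125)/(-108734) + 288990 = -1/108734*(-680183) + 288990 = 680183/108734 + 288990 = 31423718843/108734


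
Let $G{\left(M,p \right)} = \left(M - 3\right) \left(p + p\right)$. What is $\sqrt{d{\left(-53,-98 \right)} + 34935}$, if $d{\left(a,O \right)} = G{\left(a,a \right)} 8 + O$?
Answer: $5 \sqrt{3293} \approx 286.92$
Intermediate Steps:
$G{\left(M,p \right)} = 2 p \left(-3 + M\right)$ ($G{\left(M,p \right)} = \left(-3 + M\right) 2 p = 2 p \left(-3 + M\right)$)
$d{\left(a,O \right)} = O + 16 a \left(-3 + a\right)$ ($d{\left(a,O \right)} = 2 a \left(-3 + a\right) 8 + O = 16 a \left(-3 + a\right) + O = O + 16 a \left(-3 + a\right)$)
$\sqrt{d{\left(-53,-98 \right)} + 34935} = \sqrt{\left(-98 + 16 \left(-53\right) \left(-3 - 53\right)\right) + 34935} = \sqrt{\left(-98 + 16 \left(-53\right) \left(-56\right)\right) + 34935} = \sqrt{\left(-98 + 47488\right) + 34935} = \sqrt{47390 + 34935} = \sqrt{82325} = 5 \sqrt{3293}$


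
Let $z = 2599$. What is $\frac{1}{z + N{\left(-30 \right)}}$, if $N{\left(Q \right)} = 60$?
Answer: $\frac{1}{2659} \approx 0.00037608$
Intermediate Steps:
$\frac{1}{z + N{\left(-30 \right)}} = \frac{1}{2599 + 60} = \frac{1}{2659}$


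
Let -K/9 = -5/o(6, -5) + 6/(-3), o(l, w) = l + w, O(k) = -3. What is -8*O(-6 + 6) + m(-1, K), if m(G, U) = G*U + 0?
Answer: -39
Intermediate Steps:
K = 63 (K = -9*(-5/(6 - 5) + 6/(-3)) = -9*(-5/1 + 6*(-⅓)) = -9*(-5*1 - 2) = -9*(-5 - 2) = -9*(-7) = 63)
m(G, U) = G*U
-8*O(-6 + 6) + m(-1, K) = -8*(-3) - 1*63 = 24 - 63 = -39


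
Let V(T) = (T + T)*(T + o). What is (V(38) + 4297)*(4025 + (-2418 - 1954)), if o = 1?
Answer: -2519567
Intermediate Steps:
V(T) = 2*T*(1 + T) (V(T) = (T + T)*(T + 1) = (2*T)*(1 + T) = 2*T*(1 + T))
(V(38) + 4297)*(4025 + (-2418 - 1954)) = (2*38*(1 + 38) + 4297)*(4025 + (-2418 - 1954)) = (2*38*39 + 4297)*(4025 - 4372) = (2964 + 4297)*(-347) = 7261*(-347) = -2519567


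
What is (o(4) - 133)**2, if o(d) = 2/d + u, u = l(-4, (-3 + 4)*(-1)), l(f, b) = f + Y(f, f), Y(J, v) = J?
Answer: 78961/4 ≈ 19740.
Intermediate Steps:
l(f, b) = 2*f (l(f, b) = f + f = 2*f)
u = -8 (u = 2*(-4) = -8)
o(d) = -8 + 2/d (o(d) = 2/d - 8 = -8 + 2/d)
(o(4) - 133)**2 = ((-8 + 2/4) - 133)**2 = ((-8 + 2*(1/4)) - 133)**2 = ((-8 + 1/2) - 133)**2 = (-15/2 - 133)**2 = (-281/2)**2 = 78961/4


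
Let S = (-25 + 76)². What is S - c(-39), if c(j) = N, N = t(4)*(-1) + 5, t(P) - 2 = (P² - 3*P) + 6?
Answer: 2608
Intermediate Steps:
S = 2601 (S = 51² = 2601)
t(P) = 8 + P² - 3*P (t(P) = 2 + ((P² - 3*P) + 6) = 2 + (6 + P² - 3*P) = 8 + P² - 3*P)
N = -7 (N = (8 + 4² - 3*4)*(-1) + 5 = (8 + 16 - 12)*(-1) + 5 = 12*(-1) + 5 = -12 + 5 = -7)
c(j) = -7
S - c(-39) = 2601 - 1*(-7) = 2601 + 7 = 2608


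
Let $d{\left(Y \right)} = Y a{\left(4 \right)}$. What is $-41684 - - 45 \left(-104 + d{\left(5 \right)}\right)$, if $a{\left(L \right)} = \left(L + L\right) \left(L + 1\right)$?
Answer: $-37364$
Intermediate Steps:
$a{\left(L \right)} = 2 L \left(1 + L\right)$
$d{\left(Y \right)} = 40 Y$ ($d{\left(Y \right)} = Y 2 \cdot 4 \left(1 + 4\right) = Y 2 \cdot 4 \cdot 5 = Y 40 = 40 Y$)
$-41684 - - 45 \left(-104 + d{\left(5 \right)}\right) = -41684 - - 45 \left(-104 + 40 \cdot 5\right) = -41684 - - 45 \left(-104 + 200\right) = -41684 - \left(-45\right) 96 = -41684 - -4320 = -41684 + 4320 = -37364$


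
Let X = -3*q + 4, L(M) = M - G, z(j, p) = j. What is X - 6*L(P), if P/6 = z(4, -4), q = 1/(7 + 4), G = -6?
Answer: -1939/11 ≈ -176.27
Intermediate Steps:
q = 1/11 ≈ 0.090909
P = 24 (P = 6*4 = 24)
L(M) = 6 + M (L(M) = M - 1*(-6) = M + 6 = 6 + M)
X = 41/11 (X = -3*1/11 + 4 = -3/11 + 4 = 41/11 ≈ 3.7273)
X - 6*L(P) = 41/11 - 6*(6 + 24) = 41/11 - 6*30 = 41/11 - 180 = -1939/11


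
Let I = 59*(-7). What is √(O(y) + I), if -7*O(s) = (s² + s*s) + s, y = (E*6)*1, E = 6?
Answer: I*√38633/7 ≈ 28.079*I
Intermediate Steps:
y = 36 (y = (6*6)*1 = 36*1 = 36)
O(s) = -2*s²/7 - s/7 (O(s) = -((s² + s*s) + s)/7 = -((s² + s²) + s)/7 = -(2*s² + s)/7 = -(s + 2*s²)/7 = -2*s²/7 - s/7)
I = -413
√(O(y) + I) = √(-⅐*36*(1 + 2*36) - 413) = √(-⅐*36*(1 + 72) - 413) = √(-⅐*36*73 - 413) = √(-2628/7 - 413) = √(-5519/7) = I*√38633/7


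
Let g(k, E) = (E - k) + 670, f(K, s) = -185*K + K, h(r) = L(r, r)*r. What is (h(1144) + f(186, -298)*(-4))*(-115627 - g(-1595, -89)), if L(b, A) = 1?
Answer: -16261526120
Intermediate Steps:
h(r) = r (h(r) = 1*r = r)
f(K, s) = -184*K
g(k, E) = 670 + E - k
(h(1144) + f(186, -298)*(-4))*(-115627 - g(-1595, -89)) = (1144 - 184*186*(-4))*(-115627 - (670 - 89 - 1*(-1595))) = (1144 - 34224*(-4))*(-115627 - (670 - 89 + 1595)) = (1144 + 136896)*(-115627 - 1*2176) = 138040*(-115627 - 2176) = 138040*(-117803) = -16261526120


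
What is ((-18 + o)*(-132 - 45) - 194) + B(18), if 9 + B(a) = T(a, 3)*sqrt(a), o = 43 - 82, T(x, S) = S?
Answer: 9886 + 9*sqrt(2) ≈ 9898.7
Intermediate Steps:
o = -39
B(a) = -9 + 3*sqrt(a)
((-18 + o)*(-132 - 45) - 194) + B(18) = ((-18 - 39)*(-132 - 45) - 194) + (-9 + 3*sqrt(18)) = (-57*(-177) - 194) + (-9 + 3*(3*sqrt(2))) = (10089 - 194) + (-9 + 9*sqrt(2)) = 9895 + (-9 + 9*sqrt(2)) = 9886 + 9*sqrt(2)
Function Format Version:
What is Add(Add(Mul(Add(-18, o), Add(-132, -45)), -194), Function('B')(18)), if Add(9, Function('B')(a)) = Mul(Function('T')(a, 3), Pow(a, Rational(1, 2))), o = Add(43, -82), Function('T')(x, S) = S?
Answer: Add(9886, Mul(9, Pow(2, Rational(1, 2)))) ≈ 9898.7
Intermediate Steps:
o = -39
Function('B')(a) = Add(-9, Mul(3, Pow(a, Rational(1, 2))))
Add(Add(Mul(Add(-18, o), Add(-132, -45)), -194), Function('B')(18)) = Add(Add(Mul(Add(-18, -39), Add(-132, -45)), -194), Add(-9, Mul(3, Pow(18, Rational(1, 2))))) = Add(Add(Mul(-57, -177), -194), Add(-9, Mul(3, Mul(3, Pow(2, Rational(1, 2)))))) = Add(Add(10089, -194), Add(-9, Mul(9, Pow(2, Rational(1, 2))))) = Add(9895, Add(-9, Mul(9, Pow(2, Rational(1, 2))))) = Add(9886, Mul(9, Pow(2, Rational(1, 2))))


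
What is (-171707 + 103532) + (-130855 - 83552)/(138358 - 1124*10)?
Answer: -8666484057/127118 ≈ -68177.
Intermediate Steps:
(-171707 + 103532) + (-130855 - 83552)/(138358 - 1124*10) = -68175 - 214407/(138358 - 11240) = -68175 - 214407/127118 = -8666484057/127118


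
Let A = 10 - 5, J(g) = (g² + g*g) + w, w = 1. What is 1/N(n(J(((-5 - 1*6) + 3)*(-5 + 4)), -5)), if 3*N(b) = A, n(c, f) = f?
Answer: ⅗ ≈ 0.60000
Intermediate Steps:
J(g) = 1 + 2*g² (J(g) = (g² + g*g) + 1 = (g² + g²) + 1 = 2*g² + 1 = 1 + 2*g²)
A = 5
N(b) = 5/3 (N(b) = (⅓)*5 = 5/3)
1/N(n(J(((-5 - 1*6) + 3)*(-5 + 4)), -5)) = 1/(5/3) = ⅗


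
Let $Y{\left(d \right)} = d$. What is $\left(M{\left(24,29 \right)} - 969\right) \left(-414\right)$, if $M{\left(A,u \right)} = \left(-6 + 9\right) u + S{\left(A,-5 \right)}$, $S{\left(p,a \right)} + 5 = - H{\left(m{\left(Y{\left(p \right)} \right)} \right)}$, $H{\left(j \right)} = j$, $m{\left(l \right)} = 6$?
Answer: $369702$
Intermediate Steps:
$S{\left(p,a \right)} = -11$ ($S{\left(p,a \right)} = -5 - 6 = -11$)
$M{\left(A,u \right)} = -11 + 3 u$ ($M{\left(A,u \right)} = \left(-6 + 9\right) u - 11 = 3 u - 11 = -11 + 3 u$)
$\left(M{\left(24,29 \right)} - 969\right) \left(-414\right) = \left(\left(-11 + 3 \cdot 29\right) - 969\right) \left(-414\right) = \left(\left(-11 + 87\right) - 969\right) \left(-414\right) = \left(76 - 969\right) \left(-414\right) = \left(-893\right) \left(-414\right) = 369702$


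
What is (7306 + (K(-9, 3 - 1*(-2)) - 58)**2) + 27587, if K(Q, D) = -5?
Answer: 38862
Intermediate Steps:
(7306 + (K(-9, 3 - 1*(-2)) - 58)**2) + 27587 = (7306 + (-5 - 58)**2) + 27587 = (7306 + (-63)**2) + 27587 = (7306 + 3969) + 27587 = 11275 + 27587 = 38862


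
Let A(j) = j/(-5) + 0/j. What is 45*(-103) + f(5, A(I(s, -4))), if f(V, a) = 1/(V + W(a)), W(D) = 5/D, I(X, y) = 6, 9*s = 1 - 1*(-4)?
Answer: -23169/5 ≈ -4633.8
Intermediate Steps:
s = 5/9 (s = (1 - 1*(-4))/9 = (1 + 4)/9 = (1/9)*5 = 5/9 ≈ 0.55556)
A(j) = -j/5 (A(j) = j*(-1/5) + 0 = -j/5 + 0 = -j/5)
f(V, a) = 1/(V + 5/a)
45*(-103) + f(5, A(I(s, -4))) = 45*(-103) + (-1/5*6)/(5 + 5*(-1/5*6)) = -4635 - 6/(5*(5 + 5*(-6/5))) = -4635 - 6/(5*(5 - 6)) = -4635 - 6/5/(-1) = -4635 - 6/5*(-1) = -4635 + 6/5 = -23169/5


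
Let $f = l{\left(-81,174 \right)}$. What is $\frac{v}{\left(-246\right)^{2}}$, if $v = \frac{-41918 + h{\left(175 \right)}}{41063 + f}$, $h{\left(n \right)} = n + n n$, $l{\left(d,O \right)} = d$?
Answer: $- \frac{1853}{413344452} \approx -4.4829 \cdot 10^{-6}$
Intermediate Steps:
$f = -81$
$h{\left(n \right)} = n + n^{2}$
$v = - \frac{5559}{20491}$ ($v = \frac{-41918 + 175 \left(1 + 175\right)}{41063 - 81} = \frac{-41918 + 175 \cdot 176}{40982} = \left(-41918 + 30800\right) \frac{1}{40982} = \left(-11118\right) \frac{1}{40982} = - \frac{5559}{20491} \approx -0.27129$)
$\frac{v}{\left(-246\right)^{2}} = - \frac{5559}{20491 \left(-246\right)^{2}} = - \frac{5559}{20491 \cdot 60516} = \left(- \frac{5559}{20491}\right) \frac{1}{60516} = - \frac{1853}{413344452}$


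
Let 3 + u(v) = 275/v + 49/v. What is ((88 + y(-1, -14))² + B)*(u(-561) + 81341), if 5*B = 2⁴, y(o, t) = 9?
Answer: 715802421978/935 ≈ 7.6556e+8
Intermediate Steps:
B = 16/5 (B = (⅕)*2⁴ = (⅕)*16 = 16/5 ≈ 3.2000)
u(v) = -3 + 324/v (u(v) = -3 + (275/v + 49/v) = -3 + 324/v)
((88 + y(-1, -14))² + B)*(u(-561) + 81341) = ((88 + 9)² + 16/5)*((-3 + 324/(-561)) + 81341) = (97² + 16/5)*((-3 + 324*(-1/561)) + 81341) = (9409 + 16/5)*((-3 - 108/187) + 81341) = 47061*(-669/187 + 81341)/5 = (47061/5)*(15210098/187) = 715802421978/935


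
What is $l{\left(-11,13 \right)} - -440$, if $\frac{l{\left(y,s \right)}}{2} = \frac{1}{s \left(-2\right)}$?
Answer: $\frac{5719}{13} \approx 439.92$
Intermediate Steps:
$l{\left(y,s \right)} = - \frac{1}{s}$ ($l{\left(y,s \right)} = 2 \frac{1}{s \left(-2\right)} = 2 \frac{1}{s} \left(- \frac{1}{2}\right) = 2 \left(- \frac{1}{2 s}\right) = - \frac{1}{s}$)
$l{\left(-11,13 \right)} - -440 = - \frac{1}{13} - -440 = \left(-1\right) \frac{1}{13} + 440 = - \frac{1}{13} + 440 = \frac{5719}{13}$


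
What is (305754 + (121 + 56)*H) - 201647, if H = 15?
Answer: 106762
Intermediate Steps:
(305754 + (121 + 56)*H) - 201647 = (305754 + (121 + 56)*15) - 201647 = (305754 + 177*15) - 201647 = (305754 + 2655) - 201647 = 308409 - 201647 = 106762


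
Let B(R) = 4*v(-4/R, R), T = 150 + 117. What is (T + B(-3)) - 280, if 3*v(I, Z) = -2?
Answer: -47/3 ≈ -15.667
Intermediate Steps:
v(I, Z) = -⅔ (v(I, Z) = (⅓)*(-2) = -⅔)
T = 267
B(R) = -8/3 (B(R) = 4*(-⅔) = -8/3)
(T + B(-3)) - 280 = (267 - 8/3) - 280 = 793/3 - 280 = -47/3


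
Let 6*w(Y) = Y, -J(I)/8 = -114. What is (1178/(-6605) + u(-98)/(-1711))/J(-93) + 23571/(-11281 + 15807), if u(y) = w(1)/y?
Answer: 71421127171264403/13714486453563840 ≈ 5.2077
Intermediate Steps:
J(I) = 912 (J(I) = -8*(-114) = 912)
w(Y) = Y/6
u(y) = 1/(6*y) (u(y) = ((1/6)*1)/y = 1/(6*y))
(1178/(-6605) + u(-98)/(-1711))/J(-93) + 23571/(-11281 + 15807) = (1178/(-6605) + ((1/6)/(-98))/(-1711))/912 + 23571/(-11281 + 15807) = (1178*(-1/6605) + ((1/6)*(-1/98))*(-1/1711))*(1/912) + 23571/4526 = (-1178/6605 - 1/588*(-1/1711))*(1/912) + 23571*(1/4526) = (-1178/6605 + 1/1006068)*(1/912) + 23571/4526 = -1185141499/6645079140*1/912 + 23571/4526 = -1185141499/6060312175680 + 23571/4526 = 71421127171264403/13714486453563840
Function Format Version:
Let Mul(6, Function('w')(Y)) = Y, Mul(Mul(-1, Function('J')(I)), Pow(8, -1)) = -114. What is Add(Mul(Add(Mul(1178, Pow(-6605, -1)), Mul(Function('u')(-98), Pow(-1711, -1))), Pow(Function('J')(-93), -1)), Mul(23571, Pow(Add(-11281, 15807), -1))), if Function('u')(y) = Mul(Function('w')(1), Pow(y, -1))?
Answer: Rational(71421127171264403, 13714486453563840) ≈ 5.2077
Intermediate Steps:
Function('J')(I) = 912 (Function('J')(I) = Mul(-8, -114) = 912)
Function('w')(Y) = Mul(Rational(1, 6), Y)
Function('u')(y) = Mul(Rational(1, 6), Pow(y, -1)) (Function('u')(y) = Mul(Mul(Rational(1, 6), 1), Pow(y, -1)) = Mul(Rational(1, 6), Pow(y, -1)))
Add(Mul(Add(Mul(1178, Pow(-6605, -1)), Mul(Function('u')(-98), Pow(-1711, -1))), Pow(Function('J')(-93), -1)), Mul(23571, Pow(Add(-11281, 15807), -1))) = Add(Mul(Add(Mul(1178, Pow(-6605, -1)), Mul(Mul(Rational(1, 6), Pow(-98, -1)), Pow(-1711, -1))), Pow(912, -1)), Mul(23571, Pow(Add(-11281, 15807), -1))) = Add(Mul(Add(Mul(1178, Rational(-1, 6605)), Mul(Mul(Rational(1, 6), Rational(-1, 98)), Rational(-1, 1711))), Rational(1, 912)), Mul(23571, Pow(4526, -1))) = Add(Mul(Add(Rational(-1178, 6605), Mul(Rational(-1, 588), Rational(-1, 1711))), Rational(1, 912)), Mul(23571, Rational(1, 4526))) = Add(Mul(Add(Rational(-1178, 6605), Rational(1, 1006068)), Rational(1, 912)), Rational(23571, 4526)) = Add(Mul(Rational(-1185141499, 6645079140), Rational(1, 912)), Rational(23571, 4526)) = Add(Rational(-1185141499, 6060312175680), Rational(23571, 4526)) = Rational(71421127171264403, 13714486453563840)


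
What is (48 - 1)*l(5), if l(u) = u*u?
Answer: 1175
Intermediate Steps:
l(u) = u²
(48 - 1)*l(5) = (48 - 1)*5² = 47*25 = 1175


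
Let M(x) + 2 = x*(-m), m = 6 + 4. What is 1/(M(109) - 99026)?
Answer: -1/100118 ≈ -9.9882e-6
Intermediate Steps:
m = 10
M(x) = -2 - 10*x (M(x) = -2 + x*(-1*10) = -2 + x*(-10) = -2 - 10*x)
1/(M(109) - 99026) = 1/((-2 - 10*109) - 99026) = 1/((-2 - 1090) - 99026) = 1/(-1092 - 99026) = 1/(-100118) = -1/100118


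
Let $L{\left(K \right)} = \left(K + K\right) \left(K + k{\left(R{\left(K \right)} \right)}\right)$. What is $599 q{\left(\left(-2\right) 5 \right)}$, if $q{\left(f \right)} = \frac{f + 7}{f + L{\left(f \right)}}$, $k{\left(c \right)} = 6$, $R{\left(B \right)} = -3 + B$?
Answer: $- \frac{1797}{70} \approx -25.671$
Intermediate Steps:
$L{\left(K \right)} = 2 K \left(6 + K\right)$ ($L{\left(K \right)} = \left(K + K\right) \left(K + 6\right) = 2 K \left(6 + K\right)$)
$q{\left(f \right)} = \frac{7 + f}{f + 2 f \left(6 + f\right)}$ ($q{\left(f \right)} = \frac{f + 7}{f + 2 f \left(6 + f\right)} = \frac{7 + f}{f + 2 f \left(6 + f\right)}$)
$599 q{\left(\left(-2\right) 5 \right)} = 599 \frac{7 - 10}{\left(-2\right) 5 \left(13 + 2 \left(\left(-2\right) 5\right)\right)} = 599 \frac{7 - 10}{\left(-10\right) \left(13 + 2 \left(-10\right)\right)} = 599 \left(\left(- \frac{1}{10}\right) \frac{1}{13 - 20} \left(-3\right)\right) = 599 \left(\left(- \frac{1}{10}\right) \frac{1}{-7} \left(-3\right)\right) = 599 \left(\left(- \frac{1}{10}\right) \left(- \frac{1}{7}\right) \left(-3\right)\right) = 599 \left(- \frac{3}{70}\right) = - \frac{1797}{70}$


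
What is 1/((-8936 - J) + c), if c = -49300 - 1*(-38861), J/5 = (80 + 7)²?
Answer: -1/57220 ≈ -1.7476e-5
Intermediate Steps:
J = 37845 (J = 5*(80 + 7)² = 5*87² = 5*7569 = 37845)
c = -10439 (c = -49300 + 38861 = -10439)
1/((-8936 - J) + c) = 1/((-8936 - 1*37845) - 10439) = 1/((-8936 - 37845) - 10439) = 1/(-46781 - 10439) = 1/(-57220) = -1/57220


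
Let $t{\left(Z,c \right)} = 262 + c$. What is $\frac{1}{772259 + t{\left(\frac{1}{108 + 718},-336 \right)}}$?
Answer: $\frac{1}{772185} \approx 1.295 \cdot 10^{-6}$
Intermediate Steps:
$\frac{1}{772259 + t{\left(\frac{1}{108 + 718},-336 \right)}} = \frac{1}{772259 + \left(262 - 336\right)} = \frac{1}{772259 - 74} = \frac{1}{772185}$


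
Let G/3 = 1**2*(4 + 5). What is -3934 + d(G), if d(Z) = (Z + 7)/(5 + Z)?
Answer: -62927/16 ≈ -3932.9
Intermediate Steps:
G = 27 (G = 3*(1**2*(4 + 5)) = 3*(1*9) = 3*9 = 27)
d(Z) = (7 + Z)/(5 + Z)
-3934 + d(G) = -3934 + (7 + 27)/(5 + 27) = -3934 + 34/32 = -3934 + (1/32)*34 = -3934 + 17/16 = -62927/16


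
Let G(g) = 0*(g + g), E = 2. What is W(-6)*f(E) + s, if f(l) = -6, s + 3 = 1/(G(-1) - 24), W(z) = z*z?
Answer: -5257/24 ≈ -219.04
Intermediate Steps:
W(z) = z²
G(g) = 0 (G(g) = 0*(2*g) = 0)
s = -73/24 (s = -3 + 1/(0 - 24) = -3 + 1/(-24) = -3 - 1/24 = -73/24 ≈ -3.0417)
W(-6)*f(E) + s = (-6)²*(-6) - 73/24 = 36*(-6) - 73/24 = -216 - 73/24 = -5257/24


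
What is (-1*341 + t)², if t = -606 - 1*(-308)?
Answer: 408321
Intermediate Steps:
t = -298 (t = -606 + 308 = -298)
(-1*341 + t)² = (-1*341 - 298)² = (-341 - 298)² = (-639)² = 408321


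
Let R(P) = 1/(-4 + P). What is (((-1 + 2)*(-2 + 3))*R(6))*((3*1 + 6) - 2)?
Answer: 7/2 ≈ 3.5000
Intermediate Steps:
(((-1 + 2)*(-2 + 3))*R(6))*((3*1 + 6) - 2) = (((-1 + 2)*(-2 + 3))/(-4 + 6))*((3*1 + 6) - 2) = ((1*1)/2)*((3 + 6) - 2) = (1*(½))*(9 - 2) = (½)*7 = 7/2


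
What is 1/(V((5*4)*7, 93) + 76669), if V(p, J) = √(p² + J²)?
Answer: 76669/5878107312 - √28249/5878107312 ≈ 1.3015e-5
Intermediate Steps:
V(p, J) = √(J² + p²)
1/(V((5*4)*7, 93) + 76669) = 1/(√(93² + ((5*4)*7)²) + 76669) = 1/(√(8649 + (20*7)²) + 76669) = 1/(√(8649 + 140²) + 76669) = 1/(√(8649 + 19600) + 76669) = 1/(√28249 + 76669) = 1/(76669 + √28249)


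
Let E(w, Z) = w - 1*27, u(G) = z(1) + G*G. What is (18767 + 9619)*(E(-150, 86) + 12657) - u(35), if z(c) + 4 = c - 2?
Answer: 354256060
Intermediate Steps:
z(c) = -6 + c (z(c) = -4 + (c - 2) = -4 + (-2 + c) = -6 + c)
u(G) = -5 + G² (u(G) = (-6 + 1) + G*G = -5 + G²)
E(w, Z) = -27 + w (E(w, Z) = w - 27 = -27 + w)
(18767 + 9619)*(E(-150, 86) + 12657) - u(35) = (18767 + 9619)*((-27 - 150) + 12657) - (-5 + 35²) = 28386*(-177 + 12657) - (-5 + 1225) = 28386*12480 - 1*1220 = 354257280 - 1220 = 354256060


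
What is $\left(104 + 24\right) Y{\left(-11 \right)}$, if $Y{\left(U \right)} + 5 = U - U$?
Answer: $-640$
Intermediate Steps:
$Y{\left(U \right)} = -5$ ($Y{\left(U \right)} = -5 + \left(U - U\right) = -5 + 0 = -5$)
$\left(104 + 24\right) Y{\left(-11 \right)} = \left(104 + 24\right) \left(-5\right) = 128 \left(-5\right) = -640$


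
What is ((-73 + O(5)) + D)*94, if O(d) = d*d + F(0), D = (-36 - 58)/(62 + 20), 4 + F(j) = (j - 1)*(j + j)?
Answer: -204826/41 ≈ -4995.8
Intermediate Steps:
F(j) = -4 + 2*j*(-1 + j) (F(j) = -4 + (j - 1)*(j + j) = -4 + (-1 + j)*(2*j) = -4 + 2*j*(-1 + j))
D = -47/41 (D = -94/82 = -94*1/82 = -47/41 ≈ -1.1463)
O(d) = -4 + d² (O(d) = d*d + (-4 - 2*0 + 2*0²) = d² + (-4 + 0 + 2*0) = d² + (-4 + 0 + 0) = d² - 4 = -4 + d²)
((-73 + O(5)) + D)*94 = ((-73 + (-4 + 5²)) - 47/41)*94 = ((-73 + (-4 + 25)) - 47/41)*94 = ((-73 + 21) - 47/41)*94 = (-52 - 47/41)*94 = -2179/41*94 = -204826/41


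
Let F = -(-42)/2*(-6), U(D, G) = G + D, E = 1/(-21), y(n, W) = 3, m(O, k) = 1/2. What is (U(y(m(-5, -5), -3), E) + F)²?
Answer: 6677056/441 ≈ 15141.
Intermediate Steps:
m(O, k) = ½
E = -1/21 ≈ -0.047619
U(D, G) = D + G
F = -126 (F = -(-42)/2*(-6) = -7*(-3)*(-6) = 21*(-6) = -126)
(U(y(m(-5, -5), -3), E) + F)² = ((3 - 1/21) - 126)² = (62/21 - 126)² = (-2584/21)² = 6677056/441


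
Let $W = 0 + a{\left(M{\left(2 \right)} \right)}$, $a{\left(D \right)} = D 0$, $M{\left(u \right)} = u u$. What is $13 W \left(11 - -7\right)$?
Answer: $0$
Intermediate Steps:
$M{\left(u \right)} = u^{2}$
$a{\left(D \right)} = 0$
$W = 0$ ($W = 0 + 0 = 0$)
$13 W \left(11 - -7\right) = 13 \cdot 0 \left(11 - -7\right) = 0 \left(11 + 7\right) = 0 \cdot 18 = 0$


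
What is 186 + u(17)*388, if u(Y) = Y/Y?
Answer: 574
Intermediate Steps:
u(Y) = 1
186 + u(17)*388 = 186 + 1*388 = 186 + 388 = 574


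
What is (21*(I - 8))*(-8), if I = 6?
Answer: 336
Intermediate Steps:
(21*(I - 8))*(-8) = (21*(6 - 8))*(-8) = (21*(-2))*(-8) = -42*(-8) = 336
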